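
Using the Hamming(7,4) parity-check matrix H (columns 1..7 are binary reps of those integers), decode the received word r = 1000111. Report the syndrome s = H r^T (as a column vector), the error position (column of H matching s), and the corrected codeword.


s = (1, 0, 1)^T, error position = 5, corrected codeword c = 1000011

Compute s = H r^T mod 2 one row at a time:
  s_1 = 0 + 1 + 1 + 1 = 3 ≡ 1 (mod 2).
  s_2 = 0 + 0 + 1 + 1 = 2 ≡ 0 (mod 2).
  s_3 = 1 + 0 + 1 + 1 = 3 ≡ 1 (mod 2).
s = (1, 0, 1)^T — this equals column 5 of H (binary 101), so error is at position 5.
Correct: flip bit 5 of r = 1000111 to get c = 1000011.


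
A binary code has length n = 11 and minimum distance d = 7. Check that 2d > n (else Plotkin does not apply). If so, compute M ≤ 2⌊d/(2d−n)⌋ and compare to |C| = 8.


Plotkin bound M ≤ 4; given |C| = 8 > bound (violated).

Check applicability: 2d = 14, n = 11.
2d − n = 3 > 0, so Plotkin applies.
Compute d/(2d−n) = 7/3 ≈ 2.3333.
⌊d/(2d−n)⌋ = 2.
Plotkin bound: M ≤ 2·2 = 4.
Given |C| = 8, check: VIOLATED.
This |C| is above the Plotkin bound, so no binary code with n = 11, d = 7 and 8 codewords exists.


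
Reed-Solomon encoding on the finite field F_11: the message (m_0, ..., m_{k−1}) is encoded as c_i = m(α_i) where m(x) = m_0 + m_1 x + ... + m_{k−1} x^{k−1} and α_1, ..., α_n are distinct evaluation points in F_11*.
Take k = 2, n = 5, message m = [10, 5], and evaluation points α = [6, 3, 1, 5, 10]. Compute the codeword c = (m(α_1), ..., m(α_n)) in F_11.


c = [7, 3, 4, 2, 5]

Message polynomial: m(x) = 10 + 5·x (mod 11).
For each evaluation point α_i, compute m(α_i) mod 11:
  α_1 = 6: Horner steps 5 → 7, so m(6) = 7.
  α_2 = 3: Horner steps 5 → 3, so m(3) = 3.
  α_3 = 1: Horner steps 5 → 4, so m(1) = 4.
  α_4 = 5: Horner steps 5 → 2, so m(5) = 2.
  α_5 = 10: Horner steps 5 → 5, so m(10) = 5.
Codeword c = [7, 3, 4, 2, 5] ∈ F_11^5.


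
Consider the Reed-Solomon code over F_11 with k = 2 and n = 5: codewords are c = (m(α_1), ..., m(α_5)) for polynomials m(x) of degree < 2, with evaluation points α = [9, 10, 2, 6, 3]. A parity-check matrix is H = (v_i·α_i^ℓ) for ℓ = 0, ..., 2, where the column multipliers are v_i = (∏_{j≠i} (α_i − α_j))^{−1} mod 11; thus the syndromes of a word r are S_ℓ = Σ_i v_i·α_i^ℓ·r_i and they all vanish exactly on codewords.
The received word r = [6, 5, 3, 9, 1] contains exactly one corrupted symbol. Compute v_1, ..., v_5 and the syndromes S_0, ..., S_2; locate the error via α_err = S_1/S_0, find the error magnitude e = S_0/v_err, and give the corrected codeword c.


S = (3, 6, 1), error at position 3, error magnitude e = 1, c = [6, 5, 2, 9, 1].

Step 1: column multipliers v_i = (∏_{j≠i}(α_i − α_j))^{−1} mod 11.
  i = 1 (α = 9): (9−10)(9−2)(9−6)(9−3) = (−1)·7·3·6 = −126 ≡ 6, so v_1 = 6^{−1} = 2 (mod 11).
  i = 2 (α = 10): (10−9)(10−2)(10−6)(10−3) = 1·8·4·7 = 224 ≡ 4, so v_2 = 4^{−1} = 3 (mod 11).
  i = 3 (α = 2): (2−9)(2−10)(2−6)(2−3) = (−7)·(−8)·(−4)·(−1) = 224 ≡ 4, so v_3 = 4^{−1} = 3 (mod 11).
  i = 4 (α = 6): (6−9)(6−10)(6−2)(6−3) = (−3)·(−4)·4·3 = 144 ≡ 1, so v_4 = 1^{−1} = 1 (mod 11).
  i = 5 (α = 3): (3−9)(3−10)(3−2)(3−6) = (−6)·(−7)·1·(−3) = −126 ≡ 6, so v_5 = 6^{−1} = 2 (mod 11).
  v = [2, 3, 3, 1, 2].
Step 2: syndromes of r = [6, 5, 3, 9, 1] (all sums mod 11).
  S_0 = Σ v_i r_i = 2·6 + 3·5 + 3·3 + 1·9 + 2·1 = 47 ≡ 3.
  S_1 = Σ v_i α_i r_i = 2·9·6 + 3·10·5 + 3·2·3 + 1·6·9 + 2·3·1 = 336 ≡ 6.
  α_i^2 mod 11 = [4, 1, 4, 3, 9].
  S_2 = Σ v_i α_i^2 r_i = 2·4·6 + 3·1·5 + 3·4·3 + 1·3·9 + 2·9·1 = 144 ≡ 1.
  S = (3, 6, 1) ≠ 0, so r is not a codeword (an error is present).
Step 3: locate the error. For a single error e at position i, S_ℓ = v_i·e·α_i^ℓ, so α_err = S_1/S_0.
  S_0^{−1} = 3^{−1} = 4 (mod 11), so α_err = 6·4 = 24 ≡ 2 = α_3. Error position i = 3.
  Consistency check: S_2/S_1 = 1·2 = 2 ≡ 2 = α_err ✓ (single-error assumption holds).
Step 4: error magnitude e = S_0/v_3 = S_0·∏_{j≠3}(α_3 − α_j) = 3·4 = 12 ≡ 1 (mod 11).
Step 5: correct position 3: c_3 = r_3 − e = 3 − 1 ≡ 2 (mod 11). Hence c = [6, 5, 2, 9, 1].
  Check: interpolating c through the α_i gives m(x) = 4 + 10·x (degree < 2) with m(α_i) = c_i for every i, so c is indeed a codeword.


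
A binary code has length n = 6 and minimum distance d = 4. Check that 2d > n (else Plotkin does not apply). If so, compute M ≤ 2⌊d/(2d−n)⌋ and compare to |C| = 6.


Plotkin bound M ≤ 4; given |C| = 6 > bound (violated).

Check applicability: 2d = 8, n = 6.
2d − n = 2 > 0, so Plotkin applies.
Compute d/(2d−n) = 4/2 ≈ 2.0000.
⌊d/(2d−n)⌋ = 2.
Plotkin bound: M ≤ 2·2 = 4.
Given |C| = 6, check: VIOLATED.
This |C| is above the Plotkin bound, so no binary code with n = 6, d = 4 and 6 codewords exists.


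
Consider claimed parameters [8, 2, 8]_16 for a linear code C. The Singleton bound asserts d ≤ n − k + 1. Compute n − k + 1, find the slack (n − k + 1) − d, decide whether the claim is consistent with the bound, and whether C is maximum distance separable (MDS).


Singleton RHS = n − k + 1 = 7, slack = -1, bound violated (no such code; not MDS).

Singleton bound: d ≤ n − k + 1.
Here n = 8, k = 2, so n − k + 1 = 7.
Given d = 8, check d ≤ 7: NO.
Slack = (n − k + 1) − d = -1.
The slack is negative: d = 8 exceeds n − k + 1 = 7 by 1, so the Singleton bound is violated and no linear [8, 2, 8]_16 code can exist. In particular it is not MDS (MDS requires d = n − k + 1 exactly).
Description: the claimed parameters are [8, 2, 8]_16; such a code would be impossible (violates the Singleton bound).


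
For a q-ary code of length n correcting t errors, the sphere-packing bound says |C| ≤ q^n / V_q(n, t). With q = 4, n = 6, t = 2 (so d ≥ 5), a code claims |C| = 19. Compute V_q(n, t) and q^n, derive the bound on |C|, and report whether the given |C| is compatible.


V_q(n, t) = 154, q^n = 4096, Hamming bound = 26, |C| = 19 ≤ bound (satisfied).

Step 1: Compute V_q(n, t) = Σ_{j=0}^2 C(n, j) (q−1)^j.
  j = 0: C(6,0)·(3)^0 = 1·1 = 1.
  j = 1: C(6,1)·(3)^1 = 6·3 = 18.
  j = 2: C(6,2)·(3)^2 = 15·9 = 135.
  V_q(n, t) = 1 + 18 + 135 = 154.
Step 2: q^n = 4^6 = 4096.
Step 3: Hamming bound ⌊q^n / V_q(n,t)⌋ = ⌊4096/154⌋ = 26.
Step 4: Compare |C| = 19 to 26: satisfied.
The claimed |C| lies below the Hamming bound.


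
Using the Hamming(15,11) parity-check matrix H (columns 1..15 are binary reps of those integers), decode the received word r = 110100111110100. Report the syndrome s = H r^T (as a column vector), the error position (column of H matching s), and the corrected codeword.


s = (1, 1, 0, 1)^T, error position = 13, corrected codeword c = 110100111110000

Compute s = H r^T mod 2 one row at a time:
  s_1 = 1 + 1 + 1 + 1 + 0 + 1 + 0 + 0 = 5 ≡ 1 (mod 2).
  s_2 = 1 + 0 + 0 + 1 + 0 + 1 + 0 + 0 = 3 ≡ 1 (mod 2).
  s_3 = 1 + 0 + 0 + 1 + 1 + 1 + 0 + 0 = 4 ≡ 0 (mod 2).
  s_4 = 1 + 0 + 0 + 1 + 1 + 1 + 1 + 0 = 5 ≡ 1 (mod 2).
s = (1, 1, 0, 1)^T — this equals column 13 of H (binary 1101), so error is at position 13.
Correct: flip bit 13 of r = 110100111110100 to get c = 110100111110000.


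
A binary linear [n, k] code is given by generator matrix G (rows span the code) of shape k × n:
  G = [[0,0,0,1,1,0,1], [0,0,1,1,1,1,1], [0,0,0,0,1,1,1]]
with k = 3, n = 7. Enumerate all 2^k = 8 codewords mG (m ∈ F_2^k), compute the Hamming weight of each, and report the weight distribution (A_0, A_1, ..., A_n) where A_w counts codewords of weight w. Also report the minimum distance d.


Weight distribution: A_0 = 1, A_2 = 3, A_3 = 3, A_5 = 1. Minimum distance d = 2.

Enumerate all 2^3 = 8 messages m ∈ F_2^3.
For each, compute codeword c = mG in F_2^7, then tally its weight.
  m = 000 → c = 0000000, weight = 0.
  m = 100 → c = 0001101, weight = 3.
  m = 010 → c = 0011111, weight = 5.
  m = 110 → c = 0010010, weight = 2.
  m = 001 → c = 0000111, weight = 3.
  m = 101 → c = 0001010, weight = 2.
  m = 011 → c = 0011000, weight = 2.
  m = 111 → c = 0010101, weight = 3.
Tally weights:
  weight 0: 1 codewords.
  weight 2: 3 codewords.
  weight 3: 3 codewords.
  weight 5: 1 codewords.
Minimum distance d = smallest w > 0 with A_w > 0 = 2.
Sanity: Σ A_w = 8 = 2^3 = 8 ✓.


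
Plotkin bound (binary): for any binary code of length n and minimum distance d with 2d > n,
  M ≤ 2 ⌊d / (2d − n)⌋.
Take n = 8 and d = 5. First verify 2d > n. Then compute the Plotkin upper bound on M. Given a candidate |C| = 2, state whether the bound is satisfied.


Plotkin bound M ≤ 4; given |C| = 2 ≤ bound (satisfied).

Check applicability: 2d = 10, n = 8.
2d − n = 2 > 0, so Plotkin applies.
Compute d/(2d−n) = 5/2 ≈ 2.5000.
⌊d/(2d−n)⌋ = 2.
Plotkin bound: M ≤ 2·2 = 4.
Given |C| = 2, check: satisfied.
This |C| is below the Plotkin bound.


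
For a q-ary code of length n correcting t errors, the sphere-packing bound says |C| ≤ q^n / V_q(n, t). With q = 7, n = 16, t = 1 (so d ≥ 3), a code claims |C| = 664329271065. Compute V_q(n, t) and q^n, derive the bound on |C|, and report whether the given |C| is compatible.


V_q(n, t) = 97, q^n = 33232930569601, Hamming bound = 342607531645, |C| = 664329271065 > bound (violated).

Step 1: Compute V_q(n, t) = Σ_{j=0}^1 C(n, j) (q−1)^j.
  j = 0: C(16,0)·(6)^0 = 1·1 = 1.
  j = 1: C(16,1)·(6)^1 = 16·6 = 96.
  V_q(n, t) = 1 + 96 = 97.
Step 2: q^n = 7^16 = 33232930569601.
Step 3: Hamming bound ⌊q^n / V_q(n,t)⌋ = ⌊33232930569601/97⌋ = 342607531645.
Step 4: Compare |C| = 664329271065 to 342607531645: violated.
The claimed |C| lies above the Hamming bound, so no 7-ary code of length 16 with d ≥ 3 can have 664329271065 codewords.


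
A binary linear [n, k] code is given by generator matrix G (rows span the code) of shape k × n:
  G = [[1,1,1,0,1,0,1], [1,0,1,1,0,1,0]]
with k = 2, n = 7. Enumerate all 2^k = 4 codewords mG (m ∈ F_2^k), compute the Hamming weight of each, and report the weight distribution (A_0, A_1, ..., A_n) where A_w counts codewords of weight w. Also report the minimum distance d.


Weight distribution: A_0 = 1, A_4 = 1, A_5 = 2. Minimum distance d = 4.

Enumerate all 2^2 = 4 messages m ∈ F_2^2.
For each, compute codeword c = mG in F_2^7, then tally its weight.
  m = 00 → c = 0000000, weight = 0.
  m = 10 → c = 1110101, weight = 5.
  m = 01 → c = 1011010, weight = 4.
  m = 11 → c = 0101111, weight = 5.
Tally weights:
  weight 0: 1 codewords.
  weight 4: 1 codewords.
  weight 5: 2 codewords.
Minimum distance d = smallest w > 0 with A_w > 0 = 4.
Sanity: Σ A_w = 4 = 2^2 = 4 ✓.


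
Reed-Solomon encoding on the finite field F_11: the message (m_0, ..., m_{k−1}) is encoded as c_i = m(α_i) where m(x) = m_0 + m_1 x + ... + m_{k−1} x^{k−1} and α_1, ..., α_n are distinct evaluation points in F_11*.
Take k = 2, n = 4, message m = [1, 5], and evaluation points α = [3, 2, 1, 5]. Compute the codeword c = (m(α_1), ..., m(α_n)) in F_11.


c = [5, 0, 6, 4]

Message polynomial: m(x) = 1 + 5·x (mod 11).
For each evaluation point α_i, compute m(α_i) mod 11:
  α_1 = 3: Horner steps 5 → 5, so m(3) = 5.
  α_2 = 2: Horner steps 5 → 0, so m(2) = 0.
  α_3 = 1: Horner steps 5 → 6, so m(1) = 6.
  α_4 = 5: Horner steps 5 → 4, so m(5) = 4.
Codeword c = [5, 0, 6, 4] ∈ F_11^4.


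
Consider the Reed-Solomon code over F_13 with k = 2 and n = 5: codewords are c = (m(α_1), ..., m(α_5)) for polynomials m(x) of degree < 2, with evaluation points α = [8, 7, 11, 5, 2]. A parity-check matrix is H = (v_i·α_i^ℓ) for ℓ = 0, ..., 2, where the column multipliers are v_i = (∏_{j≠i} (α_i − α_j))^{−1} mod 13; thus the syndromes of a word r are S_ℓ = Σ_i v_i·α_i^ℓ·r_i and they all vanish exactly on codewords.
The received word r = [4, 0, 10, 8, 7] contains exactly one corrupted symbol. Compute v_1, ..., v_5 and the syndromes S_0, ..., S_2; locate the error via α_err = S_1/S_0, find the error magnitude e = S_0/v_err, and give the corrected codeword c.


S = (9, 7, 4), error at position 1, error magnitude e = 8, c = [9, 0, 10, 8, 7].

Step 1: column multipliers v_i = (∏_{j≠i}(α_i − α_j))^{−1} mod 13.
  i = 1 (α = 8): (8−7)(8−11)(8−5)(8−2) = 1·(−3)·3·6 = −54 ≡ 11, so v_1 = 11^{−1} = 6 (mod 13).
  i = 2 (α = 7): (7−8)(7−11)(7−5)(7−2) = (−1)·(−4)·2·5 = 40 ≡ 1, so v_2 = 1^{−1} = 1 (mod 13).
  i = 3 (α = 11): (11−8)(11−7)(11−5)(11−2) = 3·4·6·9 = 648 ≡ 11, so v_3 = 11^{−1} = 6 (mod 13).
  i = 4 (α = 5): (5−8)(5−7)(5−11)(5−2) = (−3)·(−2)·(−6)·3 = −108 ≡ 9, so v_4 = 9^{−1} = 3 (mod 13).
  i = 5 (α = 2): (2−8)(2−7)(2−11)(2−5) = (−6)·(−5)·(−9)·(−3) = 810 ≡ 4, so v_5 = 4^{−1} = 10 (mod 13).
  v = [6, 1, 6, 3, 10].
Step 2: syndromes of r = [4, 0, 10, 8, 7] (all sums mod 13).
  S_0 = Σ v_i r_i = 6·4 + 1·0 + 6·10 + 3·8 + 10·7 = 178 ≡ 9.
  S_1 = Σ v_i α_i r_i = 6·8·4 + 1·7·0 + 6·11·10 + 3·5·8 + 10·2·7 = 1112 ≡ 7.
  α_i^2 mod 13 = [12, 10, 4, 12, 4].
  S_2 = Σ v_i α_i^2 r_i = 6·12·4 + 1·10·0 + 6·4·10 + 3·12·8 + 10·4·7 = 1096 ≡ 4.
  S = (9, 7, 4) ≠ 0, so r is not a codeword (an error is present).
Step 3: locate the error. For a single error e at position i, S_ℓ = v_i·e·α_i^ℓ, so α_err = S_1/S_0.
  S_0^{−1} = 9^{−1} = 3 (mod 13), so α_err = 7·3 = 21 ≡ 8 = α_1. Error position i = 1.
  Consistency check: S_2/S_1 = 4·2 = 8 ≡ 8 = α_err ✓ (single-error assumption holds).
Step 4: error magnitude e = S_0/v_1 = S_0·∏_{j≠1}(α_1 − α_j) = 9·11 = 99 ≡ 8 (mod 13).
Step 5: correct position 1: c_1 = r_1 − e = 4 − 8 ≡ 9 (mod 13). Hence c = [9, 0, 10, 8, 7].
  Check: interpolating c through the α_i gives m(x) = 2 + 9·x (degree < 2) with m(α_i) = c_i for every i, so c is indeed a codeword.


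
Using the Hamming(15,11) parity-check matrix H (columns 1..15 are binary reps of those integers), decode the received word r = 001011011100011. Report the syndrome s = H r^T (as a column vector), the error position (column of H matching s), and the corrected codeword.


s = (1, 0, 1, 0)^T, error position = 10, corrected codeword c = 001011011000011

Compute s = H r^T mod 2 one row at a time:
  s_1 = 1 + 1 + 1 + 0 + 0 + 0 + 1 + 1 = 5 ≡ 1 (mod 2).
  s_2 = 0 + 1 + 1 + 0 + 0 + 0 + 1 + 1 = 4 ≡ 0 (mod 2).
  s_3 = 0 + 1 + 1 + 0 + 1 + 0 + 1 + 1 = 5 ≡ 1 (mod 2).
  s_4 = 0 + 1 + 1 + 0 + 1 + 0 + 0 + 1 = 4 ≡ 0 (mod 2).
s = (1, 0, 1, 0)^T — this equals column 10 of H (binary 1010), so error is at position 10.
Correct: flip bit 10 of r = 001011011100011 to get c = 001011011000011.


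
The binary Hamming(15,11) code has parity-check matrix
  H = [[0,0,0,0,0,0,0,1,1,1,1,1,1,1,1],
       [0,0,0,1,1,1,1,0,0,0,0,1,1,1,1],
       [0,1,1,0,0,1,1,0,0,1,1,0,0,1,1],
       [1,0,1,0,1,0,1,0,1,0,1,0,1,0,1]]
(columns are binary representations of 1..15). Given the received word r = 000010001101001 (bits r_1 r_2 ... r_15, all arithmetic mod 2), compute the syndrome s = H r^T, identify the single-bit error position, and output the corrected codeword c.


s = (0, 1, 0, 1)^T, error position = 5, corrected codeword c = 000000001101001

Compute s = H r^T mod 2 one row at a time:
  s_1 = 0 + 1 + 1 + 0 + 1 + 0 + 0 + 1 = 4 ≡ 0 (mod 2).
  s_2 = 0 + 1 + 0 + 0 + 1 + 0 + 0 + 1 = 3 ≡ 1 (mod 2).
  s_3 = 0 + 0 + 0 + 0 + 1 + 0 + 0 + 1 = 2 ≡ 0 (mod 2).
  s_4 = 0 + 0 + 1 + 0 + 1 + 0 + 0 + 1 = 3 ≡ 1 (mod 2).
s = (0, 1, 0, 1)^T — this equals column 5 of H (binary 0101), so error is at position 5.
Correct: flip bit 5 of r = 000010001101001 to get c = 000000001101001.


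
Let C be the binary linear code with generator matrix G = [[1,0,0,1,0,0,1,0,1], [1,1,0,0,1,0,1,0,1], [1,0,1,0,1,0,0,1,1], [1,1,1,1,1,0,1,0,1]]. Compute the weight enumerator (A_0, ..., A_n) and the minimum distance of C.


Weight distribution: A_0 = 1, A_2 = 1, A_3 = 3, A_4 = 5, A_5 = 4, A_6 = 1, A_7 = 1. Minimum distance d = 2.

Enumerate all 2^4 = 16 messages m ∈ F_2^4.
For each, compute codeword c = mG in F_2^9, then tally its weight.
  m = 0000 → c = 000000000, weight = 0.
  m = 1000 → c = 100100101, weight = 4.
  m = 0100 → c = 110010101, weight = 5.
  m = 1100 → c = 010110000, weight = 3.
  m = 0010 → c = 101010011, weight = 5.
  m = 1010 → c = 001110110, weight = 5.
  m = 0110 → c = 011000110, weight = 4.
  m = 1110 → c = 111100011, weight = 6.
  m = 0001 → c = 111110101, weight = 7.
  m = 1001 → c = 011010000, weight = 3.
  m = 0101 → c = 001100000, weight = 2.
  m = 1101 → c = 101000101, weight = 4.
  m = 0011 → c = 010100110, weight = 4.
  m = 1011 → c = 110000011, weight = 4.
  m = 0111 → c = 100110011, weight = 5.
  m = 1111 → c = 000010110, weight = 3.
Tally weights:
  weight 0: 1 codewords.
  weight 2: 1 codewords.
  weight 3: 3 codewords.
  weight 4: 5 codewords.
  weight 5: 4 codewords.
  weight 6: 1 codewords.
  weight 7: 1 codewords.
Minimum distance d = smallest w > 0 with A_w > 0 = 2.
Sanity: Σ A_w = 16 = 2^4 = 16 ✓.


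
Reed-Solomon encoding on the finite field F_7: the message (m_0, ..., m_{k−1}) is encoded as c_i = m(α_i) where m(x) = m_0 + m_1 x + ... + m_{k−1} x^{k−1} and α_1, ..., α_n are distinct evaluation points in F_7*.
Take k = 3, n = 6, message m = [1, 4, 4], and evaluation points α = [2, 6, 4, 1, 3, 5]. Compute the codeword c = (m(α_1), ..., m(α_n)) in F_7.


c = [4, 1, 4, 2, 0, 2]

Message polynomial: m(x) = 1 + 4·x + 4·x^2 (mod 7).
For each evaluation point α_i, compute m(α_i) mod 7:
  α_1 = 2: Horner steps 4 → 5 → 4, so m(2) = 4.
  α_2 = 6: Horner steps 4 → 0 → 1, so m(6) = 1.
  α_3 = 4: Horner steps 4 → 6 → 4, so m(4) = 4.
  α_4 = 1: Horner steps 4 → 1 → 2, so m(1) = 2.
  α_5 = 3: Horner steps 4 → 2 → 0, so m(3) = 0.
  α_6 = 5: Horner steps 4 → 3 → 2, so m(5) = 2.
Codeword c = [4, 1, 4, 2, 0, 2] ∈ F_7^6.


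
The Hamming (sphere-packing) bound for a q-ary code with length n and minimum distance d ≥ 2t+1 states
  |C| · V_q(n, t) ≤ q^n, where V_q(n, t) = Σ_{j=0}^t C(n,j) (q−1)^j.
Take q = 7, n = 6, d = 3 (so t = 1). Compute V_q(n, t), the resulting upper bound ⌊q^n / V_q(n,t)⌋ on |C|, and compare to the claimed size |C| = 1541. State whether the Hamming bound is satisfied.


V_q(n, t) = 37, q^n = 117649, Hamming bound = 3179, |C| = 1541 ≤ bound (satisfied).

Step 1: Compute V_q(n, t) = Σ_{j=0}^1 C(n, j) (q−1)^j.
  j = 0: C(6,0)·(6)^0 = 1·1 = 1.
  j = 1: C(6,1)·(6)^1 = 6·6 = 36.
  V_q(n, t) = 1 + 36 = 37.
Step 2: q^n = 7^6 = 117649.
Step 3: Hamming bound ⌊q^n / V_q(n,t)⌋ = ⌊117649/37⌋ = 3179.
Step 4: Compare |C| = 1541 to 3179: satisfied.
The claimed |C| lies below the Hamming bound.


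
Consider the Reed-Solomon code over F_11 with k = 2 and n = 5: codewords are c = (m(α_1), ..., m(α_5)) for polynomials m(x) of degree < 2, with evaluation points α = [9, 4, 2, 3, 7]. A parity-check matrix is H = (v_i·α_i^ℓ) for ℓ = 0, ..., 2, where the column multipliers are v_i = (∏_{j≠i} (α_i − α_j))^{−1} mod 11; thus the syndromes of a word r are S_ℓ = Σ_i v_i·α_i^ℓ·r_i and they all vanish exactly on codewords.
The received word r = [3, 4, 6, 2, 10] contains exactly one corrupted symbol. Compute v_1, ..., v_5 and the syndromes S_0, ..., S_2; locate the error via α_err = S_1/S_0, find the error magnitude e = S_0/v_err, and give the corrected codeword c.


S = (7, 3, 6), error at position 3, error magnitude e = 6, c = [3, 4, 0, 2, 10].

Step 1: column multipliers v_i = (∏_{j≠i}(α_i − α_j))^{−1} mod 11.
  i = 1 (α = 9): (9−4)(9−2)(9−3)(9−7) = 5·7·6·2 = 420 ≡ 2, so v_1 = 2^{−1} = 6 (mod 11).
  i = 2 (α = 4): (4−9)(4−2)(4−3)(4−7) = (−5)·2·1·(−3) = 30 ≡ 8, so v_2 = 8^{−1} = 7 (mod 11).
  i = 3 (α = 2): (2−9)(2−4)(2−3)(2−7) = (−7)·(−2)·(−1)·(−5) = 70 ≡ 4, so v_3 = 4^{−1} = 3 (mod 11).
  i = 4 (α = 3): (3−9)(3−4)(3−2)(3−7) = (−6)·(−1)·1·(−4) = −24 ≡ 9, so v_4 = 9^{−1} = 5 (mod 11).
  i = 5 (α = 7): (7−9)(7−4)(7−2)(7−3) = (−2)·3·5·4 = −120 ≡ 1, so v_5 = 1^{−1} = 1 (mod 11).
  v = [6, 7, 3, 5, 1].
Step 2: syndromes of r = [3, 4, 6, 2, 10] (all sums mod 11).
  S_0 = Σ v_i r_i = 6·3 + 7·4 + 3·6 + 5·2 + 1·10 = 84 ≡ 7.
  S_1 = Σ v_i α_i r_i = 6·9·3 + 7·4·4 + 3·2·6 + 5·3·2 + 1·7·10 = 410 ≡ 3.
  α_i^2 mod 11 = [4, 5, 4, 9, 5].
  S_2 = Σ v_i α_i^2 r_i = 6·4·3 + 7·5·4 + 3·4·6 + 5·9·2 + 1·5·10 = 424 ≡ 6.
  S = (7, 3, 6) ≠ 0, so r is not a codeword (an error is present).
Step 3: locate the error. For a single error e at position i, S_ℓ = v_i·e·α_i^ℓ, so α_err = S_1/S_0.
  S_0^{−1} = 7^{−1} = 8 (mod 11), so α_err = 3·8 = 24 ≡ 2 = α_3. Error position i = 3.
  Consistency check: S_2/S_1 = 6·4 = 24 ≡ 2 = α_err ✓ (single-error assumption holds).
Step 4: error magnitude e = S_0/v_3 = S_0·∏_{j≠3}(α_3 − α_j) = 7·4 = 28 ≡ 6 (mod 11).
Step 5: correct position 3: c_3 = r_3 − e = 6 − 6 ≡ 0 (mod 11). Hence c = [3, 4, 0, 2, 10].
  Check: interpolating c through the α_i gives m(x) = 7 + 2·x (degree < 2) with m(α_i) = c_i for every i, so c is indeed a codeword.


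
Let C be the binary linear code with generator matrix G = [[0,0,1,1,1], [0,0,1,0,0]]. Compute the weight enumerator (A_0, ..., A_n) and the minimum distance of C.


Weight distribution: A_0 = 1, A_1 = 1, A_2 = 1, A_3 = 1. Minimum distance d = 1.

Enumerate all 2^2 = 4 messages m ∈ F_2^2.
For each, compute codeword c = mG in F_2^5, then tally its weight.
  m = 00 → c = 00000, weight = 0.
  m = 10 → c = 00111, weight = 3.
  m = 01 → c = 00100, weight = 1.
  m = 11 → c = 00011, weight = 2.
Tally weights:
  weight 0: 1 codewords.
  weight 1: 1 codewords.
  weight 2: 1 codewords.
  weight 3: 1 codewords.
Minimum distance d = smallest w > 0 with A_w > 0 = 1.
Sanity: Σ A_w = 4 = 2^2 = 4 ✓.


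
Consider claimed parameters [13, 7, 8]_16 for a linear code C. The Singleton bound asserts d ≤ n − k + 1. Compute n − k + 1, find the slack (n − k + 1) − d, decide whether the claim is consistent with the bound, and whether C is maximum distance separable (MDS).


Singleton RHS = n − k + 1 = 7, slack = -1, bound violated (no such code; not MDS).

Singleton bound: d ≤ n − k + 1.
Here n = 13, k = 7, so n − k + 1 = 7.
Given d = 8, check d ≤ 7: NO.
Slack = (n − k + 1) − d = -1.
The slack is negative: d = 8 exceeds n − k + 1 = 7 by 1, so the Singleton bound is violated and no linear [13, 7, 8]_16 code can exist. In particular it is not MDS (MDS requires d = n − k + 1 exactly).
Description: the claimed parameters are [13, 7, 8]_16; such a code would be impossible (violates the Singleton bound).


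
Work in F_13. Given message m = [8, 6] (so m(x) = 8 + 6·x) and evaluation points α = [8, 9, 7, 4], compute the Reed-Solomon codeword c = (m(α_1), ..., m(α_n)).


c = [4, 10, 11, 6]

Message polynomial: m(x) = 8 + 6·x (mod 13).
For each evaluation point α_i, compute m(α_i) mod 13:
  α_1 = 8: Horner steps 6 → 4, so m(8) = 4.
  α_2 = 9: Horner steps 6 → 10, so m(9) = 10.
  α_3 = 7: Horner steps 6 → 11, so m(7) = 11.
  α_4 = 4: Horner steps 6 → 6, so m(4) = 6.
Codeword c = [4, 10, 11, 6] ∈ F_13^4.


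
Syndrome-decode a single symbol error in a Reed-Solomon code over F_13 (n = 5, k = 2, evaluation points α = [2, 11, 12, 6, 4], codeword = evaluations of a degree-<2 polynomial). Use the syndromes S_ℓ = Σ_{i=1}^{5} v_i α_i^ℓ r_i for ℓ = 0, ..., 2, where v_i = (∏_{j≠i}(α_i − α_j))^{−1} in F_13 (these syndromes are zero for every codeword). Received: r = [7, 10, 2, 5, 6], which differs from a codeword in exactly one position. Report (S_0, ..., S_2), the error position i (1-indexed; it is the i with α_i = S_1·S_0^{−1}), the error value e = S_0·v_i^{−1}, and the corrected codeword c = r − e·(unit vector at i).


S = (4, 5, 3), error at position 2, error magnitude e = 1, c = [7, 9, 2, 5, 6].

Step 1: column multipliers v_i = (∏_{j≠i}(α_i − α_j))^{−1} mod 13.
  i = 1 (α = 2): (2−11)(2−12)(2−6)(2−4) = (−9)·(−10)·(−4)·(−2) = 720 ≡ 5, so v_1 = 5^{−1} = 8 (mod 13).
  i = 2 (α = 11): (11−2)(11−12)(11−6)(11−4) = 9·(−1)·5·7 = −315 ≡ 10, so v_2 = 10^{−1} = 4 (mod 13).
  i = 3 (α = 12): (12−2)(12−11)(12−6)(12−4) = 10·1·6·8 = 480 ≡ 12, so v_3 = 12^{−1} = 12 (mod 13).
  i = 4 (α = 6): (6−2)(6−11)(6−12)(6−4) = 4·(−5)·(−6)·2 = 240 ≡ 6, so v_4 = 6^{−1} = 11 (mod 13).
  i = 5 (α = 4): (4−2)(4−11)(4−12)(4−6) = 2·(−7)·(−8)·(−2) = −224 ≡ 10, so v_5 = 10^{−1} = 4 (mod 13).
  v = [8, 4, 12, 11, 4].
Step 2: syndromes of r = [7, 10, 2, 5, 6] (all sums mod 13).
  S_0 = Σ v_i r_i = 8·7 + 4·10 + 12·2 + 11·5 + 4·6 = 199 ≡ 4.
  S_1 = Σ v_i α_i r_i = 8·2·7 + 4·11·10 + 12·12·2 + 11·6·5 + 4·4·6 = 1266 ≡ 5.
  α_i^2 mod 13 = [4, 4, 1, 10, 3].
  S_2 = Σ v_i α_i^2 r_i = 8·4·7 + 4·4·10 + 12·1·2 + 11·10·5 + 4·3·6 = 1030 ≡ 3.
  S = (4, 5, 3) ≠ 0, so r is not a codeword (an error is present).
Step 3: locate the error. For a single error e at position i, S_ℓ = v_i·e·α_i^ℓ, so α_err = S_1/S_0.
  S_0^{−1} = 4^{−1} = 10 (mod 13), so α_err = 5·10 = 50 ≡ 11 = α_2. Error position i = 2.
  Consistency check: S_2/S_1 = 3·8 = 24 ≡ 11 = α_err ✓ (single-error assumption holds).
Step 4: error magnitude e = S_0/v_2 = S_0·∏_{j≠2}(α_2 − α_j) = 4·10 = 40 ≡ 1 (mod 13).
Step 5: correct position 2: c_2 = r_2 − e = 10 − 1 ≡ 9 (mod 13). Hence c = [7, 9, 2, 5, 6].
  Check: interpolating c through the α_i gives m(x) = 8 + 6·x (degree < 2) with m(α_i) = c_i for every i, so c is indeed a codeword.


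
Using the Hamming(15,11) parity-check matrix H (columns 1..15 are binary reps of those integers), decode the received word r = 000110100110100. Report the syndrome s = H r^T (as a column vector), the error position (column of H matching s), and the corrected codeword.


s = (1, 0, 1, 0)^T, error position = 10, corrected codeword c = 000110100010100

Compute s = H r^T mod 2 one row at a time:
  s_1 = 0 + 0 + 1 + 1 + 0 + 1 + 0 + 0 = 3 ≡ 1 (mod 2).
  s_2 = 1 + 1 + 0 + 1 + 0 + 1 + 0 + 0 = 4 ≡ 0 (mod 2).
  s_3 = 0 + 0 + 0 + 1 + 1 + 1 + 0 + 0 = 3 ≡ 1 (mod 2).
  s_4 = 0 + 0 + 1 + 1 + 0 + 1 + 1 + 0 = 4 ≡ 0 (mod 2).
s = (1, 0, 1, 0)^T — this equals column 10 of H (binary 1010), so error is at position 10.
Correct: flip bit 10 of r = 000110100110100 to get c = 000110100010100.


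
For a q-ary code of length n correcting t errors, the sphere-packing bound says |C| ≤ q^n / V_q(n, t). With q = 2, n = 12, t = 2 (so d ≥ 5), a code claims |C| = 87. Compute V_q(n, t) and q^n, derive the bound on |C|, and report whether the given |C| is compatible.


V_q(n, t) = 79, q^n = 4096, Hamming bound = 51, |C| = 87 > bound (violated).

Step 1: Compute V_q(n, t) = Σ_{j=0}^2 C(n, j) (q−1)^j.
  j = 0: C(12,0)·(1)^0 = 1·1 = 1.
  j = 1: C(12,1)·(1)^1 = 12·1 = 12.
  j = 2: C(12,2)·(1)^2 = 66·1 = 66.
  V_q(n, t) = 1 + 12 + 66 = 79.
Step 2: q^n = 2^12 = 4096.
Step 3: Hamming bound ⌊q^n / V_q(n,t)⌋ = ⌊4096/79⌋ = 51.
Step 4: Compare |C| = 87 to 51: violated.
The claimed |C| lies above the Hamming bound, so no 2-ary code of length 12 with d ≥ 5 can have 87 codewords.


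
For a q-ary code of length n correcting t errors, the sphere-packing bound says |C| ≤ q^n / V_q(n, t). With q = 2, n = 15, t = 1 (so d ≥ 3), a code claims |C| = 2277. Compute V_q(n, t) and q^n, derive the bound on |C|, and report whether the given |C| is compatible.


V_q(n, t) = 16, q^n = 32768, Hamming bound = 2048, |C| = 2277 > bound (violated).

Step 1: Compute V_q(n, t) = Σ_{j=0}^1 C(n, j) (q−1)^j.
  j = 0: C(15,0)·(1)^0 = 1·1 = 1.
  j = 1: C(15,1)·(1)^1 = 15·1 = 15.
  V_q(n, t) = 1 + 15 = 16.
Step 2: q^n = 2^15 = 32768.
Step 3: Hamming bound ⌊q^n / V_q(n,t)⌋ = ⌊32768/16⌋ = 2048.
Step 4: Compare |C| = 2277 to 2048: violated.
The claimed |C| lies above the Hamming bound, so no 2-ary code of length 15 with d ≥ 3 can have 2277 codewords.


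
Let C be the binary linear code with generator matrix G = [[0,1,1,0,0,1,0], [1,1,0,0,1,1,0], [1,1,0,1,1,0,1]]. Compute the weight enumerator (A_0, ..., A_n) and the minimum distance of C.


Weight distribution: A_0 = 1, A_3 = 3, A_4 = 2, A_5 = 1, A_6 = 1. Minimum distance d = 3.

Enumerate all 2^3 = 8 messages m ∈ F_2^3.
For each, compute codeword c = mG in F_2^7, then tally its weight.
  m = 000 → c = 0000000, weight = 0.
  m = 100 → c = 0110010, weight = 3.
  m = 010 → c = 1100110, weight = 4.
  m = 110 → c = 1010100, weight = 3.
  m = 001 → c = 1101101, weight = 5.
  m = 101 → c = 1011111, weight = 6.
  m = 011 → c = 0001011, weight = 3.
  m = 111 → c = 0111001, weight = 4.
Tally weights:
  weight 0: 1 codewords.
  weight 3: 3 codewords.
  weight 4: 2 codewords.
  weight 5: 1 codewords.
  weight 6: 1 codewords.
Minimum distance d = smallest w > 0 with A_w > 0 = 3.
Sanity: Σ A_w = 8 = 2^3 = 8 ✓.


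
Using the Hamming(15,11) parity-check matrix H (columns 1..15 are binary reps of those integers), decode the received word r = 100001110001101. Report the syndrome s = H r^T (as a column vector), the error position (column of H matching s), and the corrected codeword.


s = (0, 1, 1, 0)^T, error position = 6, corrected codeword c = 100000110001101

Compute s = H r^T mod 2 one row at a time:
  s_1 = 1 + 0 + 0 + 0 + 1 + 1 + 0 + 1 = 4 ≡ 0 (mod 2).
  s_2 = 0 + 0 + 1 + 1 + 1 + 1 + 0 + 1 = 5 ≡ 1 (mod 2).
  s_3 = 0 + 0 + 1 + 1 + 0 + 0 + 0 + 1 = 3 ≡ 1 (mod 2).
  s_4 = 1 + 0 + 0 + 1 + 0 + 0 + 1 + 1 = 4 ≡ 0 (mod 2).
s = (0, 1, 1, 0)^T — this equals column 6 of H (binary 0110), so error is at position 6.
Correct: flip bit 6 of r = 100001110001101 to get c = 100000110001101.


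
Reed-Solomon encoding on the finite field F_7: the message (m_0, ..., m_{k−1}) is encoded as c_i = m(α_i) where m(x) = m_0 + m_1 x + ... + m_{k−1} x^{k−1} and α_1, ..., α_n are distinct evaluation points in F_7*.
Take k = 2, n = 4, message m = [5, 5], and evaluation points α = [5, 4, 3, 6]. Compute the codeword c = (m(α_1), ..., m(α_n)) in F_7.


c = [2, 4, 6, 0]

Message polynomial: m(x) = 5 + 5·x (mod 7).
For each evaluation point α_i, compute m(α_i) mod 7:
  α_1 = 5: Horner steps 5 → 2, so m(5) = 2.
  α_2 = 4: Horner steps 5 → 4, so m(4) = 4.
  α_3 = 3: Horner steps 5 → 6, so m(3) = 6.
  α_4 = 6: Horner steps 5 → 0, so m(6) = 0.
Codeword c = [2, 4, 6, 0] ∈ F_7^4.


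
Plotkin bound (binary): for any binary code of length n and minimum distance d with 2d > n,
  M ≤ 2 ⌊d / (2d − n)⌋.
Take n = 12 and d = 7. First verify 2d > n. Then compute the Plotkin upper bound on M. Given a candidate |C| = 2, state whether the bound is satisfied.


Plotkin bound M ≤ 6; given |C| = 2 ≤ bound (satisfied).

Check applicability: 2d = 14, n = 12.
2d − n = 2 > 0, so Plotkin applies.
Compute d/(2d−n) = 7/2 ≈ 3.5000.
⌊d/(2d−n)⌋ = 3.
Plotkin bound: M ≤ 2·3 = 6.
Given |C| = 2, check: satisfied.
This |C| is below the Plotkin bound.


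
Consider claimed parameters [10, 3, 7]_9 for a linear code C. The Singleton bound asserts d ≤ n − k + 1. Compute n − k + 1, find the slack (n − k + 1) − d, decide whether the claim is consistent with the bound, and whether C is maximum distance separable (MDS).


Singleton RHS = n − k + 1 = 8, slack = 1, bound satisfied, not MDS.

Singleton bound: d ≤ n − k + 1.
Here n = 10, k = 3, so n − k + 1 = 8.
Given d = 7, check d ≤ 8: YES.
Slack = (n − k + 1) − d = 1.
The code is NOT MDS (slack = 1 > 0).
Description: the claimed parameters are [10, 3, 7]_9; such a code would be non-MDS.


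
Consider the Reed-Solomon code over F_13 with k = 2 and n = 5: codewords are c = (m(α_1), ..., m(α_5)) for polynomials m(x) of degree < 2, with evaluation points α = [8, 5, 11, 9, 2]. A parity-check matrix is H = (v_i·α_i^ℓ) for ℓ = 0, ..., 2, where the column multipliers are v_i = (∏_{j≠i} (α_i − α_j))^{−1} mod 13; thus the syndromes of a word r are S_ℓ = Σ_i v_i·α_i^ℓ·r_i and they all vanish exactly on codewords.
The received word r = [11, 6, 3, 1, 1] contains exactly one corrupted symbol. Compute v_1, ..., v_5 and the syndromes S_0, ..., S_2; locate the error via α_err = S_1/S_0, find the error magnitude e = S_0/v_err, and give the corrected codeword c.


S = (4, 10, 12), error at position 4, error magnitude e = 10, c = [11, 6, 3, 4, 1].

Step 1: column multipliers v_i = (∏_{j≠i}(α_i − α_j))^{−1} mod 13.
  i = 1 (α = 8): (8−5)(8−11)(8−9)(8−2) = 3·(−3)·(−1)·6 = 54 ≡ 2, so v_1 = 2^{−1} = 7 (mod 13).
  i = 2 (α = 5): (5−8)(5−11)(5−9)(5−2) = (−3)·(−6)·(−4)·3 = −216 ≡ 5, so v_2 = 5^{−1} = 8 (mod 13).
  i = 3 (α = 11): (11−8)(11−5)(11−9)(11−2) = 3·6·2·9 = 324 ≡ 12, so v_3 = 12^{−1} = 12 (mod 13).
  i = 4 (α = 9): (9−8)(9−5)(9−11)(9−2) = 1·4·(−2)·7 = −56 ≡ 9, so v_4 = 9^{−1} = 3 (mod 13).
  i = 5 (α = 2): (2−8)(2−5)(2−11)(2−9) = (−6)·(−3)·(−9)·(−7) = 1134 ≡ 3, so v_5 = 3^{−1} = 9 (mod 13).
  v = [7, 8, 12, 3, 9].
Step 2: syndromes of r = [11, 6, 3, 1, 1] (all sums mod 13).
  S_0 = Σ v_i r_i = 7·11 + 8·6 + 12·3 + 3·1 + 9·1 = 173 ≡ 4.
  S_1 = Σ v_i α_i r_i = 7·8·11 + 8·5·6 + 12·11·3 + 3·9·1 + 9·2·1 = 1297 ≡ 10.
  α_i^2 mod 13 = [12, 12, 4, 3, 4].
  S_2 = Σ v_i α_i^2 r_i = 7·12·11 + 8·12·6 + 12·4·3 + 3·3·1 + 9·4·1 = 1689 ≡ 12.
  S = (4, 10, 12) ≠ 0, so r is not a codeword (an error is present).
Step 3: locate the error. For a single error e at position i, S_ℓ = v_i·e·α_i^ℓ, so α_err = S_1/S_0.
  S_0^{−1} = 4^{−1} = 10 (mod 13), so α_err = 10·10 = 100 ≡ 9 = α_4. Error position i = 4.
  Consistency check: S_2/S_1 = 12·4 = 48 ≡ 9 = α_err ✓ (single-error assumption holds).
Step 4: error magnitude e = S_0/v_4 = S_0·∏_{j≠4}(α_4 − α_j) = 4·9 = 36 ≡ 10 (mod 13).
Step 5: correct position 4: c_4 = r_4 − e = 1 − 10 ≡ 4 (mod 13). Hence c = [11, 6, 3, 4, 1].
  Check: interpolating c through the α_i gives m(x) = 2 + 6·x (degree < 2) with m(α_i) = c_i for every i, so c is indeed a codeword.


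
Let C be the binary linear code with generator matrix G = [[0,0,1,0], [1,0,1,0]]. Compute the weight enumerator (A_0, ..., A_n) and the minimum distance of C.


Weight distribution: A_0 = 1, A_1 = 2, A_2 = 1. Minimum distance d = 1.

Enumerate all 2^2 = 4 messages m ∈ F_2^2.
For each, compute codeword c = mG in F_2^4, then tally its weight.
  m = 00 → c = 0000, weight = 0.
  m = 10 → c = 0010, weight = 1.
  m = 01 → c = 1010, weight = 2.
  m = 11 → c = 1000, weight = 1.
Tally weights:
  weight 0: 1 codewords.
  weight 1: 2 codewords.
  weight 2: 1 codewords.
Minimum distance d = smallest w > 0 with A_w > 0 = 1.
Sanity: Σ A_w = 4 = 2^2 = 4 ✓.


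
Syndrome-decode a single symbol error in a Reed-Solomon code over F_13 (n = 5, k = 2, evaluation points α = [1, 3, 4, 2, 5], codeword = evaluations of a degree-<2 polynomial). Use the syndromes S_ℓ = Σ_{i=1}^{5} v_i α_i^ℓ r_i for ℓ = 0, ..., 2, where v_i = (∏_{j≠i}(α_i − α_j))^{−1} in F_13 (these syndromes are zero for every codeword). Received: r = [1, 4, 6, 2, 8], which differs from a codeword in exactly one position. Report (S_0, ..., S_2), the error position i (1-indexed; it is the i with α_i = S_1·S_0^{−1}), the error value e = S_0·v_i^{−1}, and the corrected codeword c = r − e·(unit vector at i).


S = (6, 6, 6), error at position 1, error magnitude e = 1, c = [0, 4, 6, 2, 8].

Step 1: column multipliers v_i = (∏_{j≠i}(α_i − α_j))^{−1} mod 13.
  i = 1 (α = 1): (1−3)(1−4)(1−2)(1−5) = (−2)·(−3)·(−1)·(−4) = 24 ≡ 11, so v_1 = 11^{−1} = 6 (mod 13).
  i = 2 (α = 3): (3−1)(3−4)(3−2)(3−5) = 2·(−1)·1·(−2) = 4 ≡ 4, so v_2 = 4^{−1} = 10 (mod 13).
  i = 3 (α = 4): (4−1)(4−3)(4−2)(4−5) = 3·1·2·(−1) = −6 ≡ 7, so v_3 = 7^{−1} = 2 (mod 13).
  i = 4 (α = 2): (2−1)(2−3)(2−4)(2−5) = 1·(−1)·(−2)·(−3) = −6 ≡ 7, so v_4 = 7^{−1} = 2 (mod 13).
  i = 5 (α = 5): (5−1)(5−3)(5−4)(5−2) = 4·2·1·3 = 24 ≡ 11, so v_5 = 11^{−1} = 6 (mod 13).
  v = [6, 10, 2, 2, 6].
Step 2: syndromes of r = [1, 4, 6, 2, 8] (all sums mod 13).
  S_0 = Σ v_i r_i = 6·1 + 10·4 + 2·6 + 2·2 + 6·8 = 110 ≡ 6.
  S_1 = Σ v_i α_i r_i = 6·1·1 + 10·3·4 + 2·4·6 + 2·2·2 + 6·5·8 = 422 ≡ 6.
  α_i^2 mod 13 = [1, 9, 3, 4, 12].
  S_2 = Σ v_i α_i^2 r_i = 6·1·1 + 10·9·4 + 2·3·6 + 2·4·2 + 6·12·8 = 994 ≡ 6.
  S = (6, 6, 6) ≠ 0, so r is not a codeword (an error is present).
Step 3: locate the error. For a single error e at position i, S_ℓ = v_i·e·α_i^ℓ, so α_err = S_1/S_0.
  S_0^{−1} = 6^{−1} = 11 (mod 13), so α_err = 6·11 = 66 ≡ 1 = α_1. Error position i = 1.
  Consistency check: S_2/S_1 = 6·11 = 66 ≡ 1 = α_err ✓ (single-error assumption holds).
Step 4: error magnitude e = S_0/v_1 = S_0·∏_{j≠1}(α_1 − α_j) = 6·11 = 66 ≡ 1 (mod 13).
Step 5: correct position 1: c_1 = r_1 − e = 1 − 1 ≡ 0 (mod 13). Hence c = [0, 4, 6, 2, 8].
  Check: interpolating c through the α_i gives m(x) = 11 + 2·x (degree < 2) with m(α_i) = c_i for every i, so c is indeed a codeword.


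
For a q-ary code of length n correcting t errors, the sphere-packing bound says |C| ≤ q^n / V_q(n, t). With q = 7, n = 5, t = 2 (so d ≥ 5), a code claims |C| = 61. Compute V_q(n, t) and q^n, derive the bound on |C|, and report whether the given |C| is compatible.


V_q(n, t) = 391, q^n = 16807, Hamming bound = 42, |C| = 61 > bound (violated).

Step 1: Compute V_q(n, t) = Σ_{j=0}^2 C(n, j) (q−1)^j.
  j = 0: C(5,0)·(6)^0 = 1·1 = 1.
  j = 1: C(5,1)·(6)^1 = 5·6 = 30.
  j = 2: C(5,2)·(6)^2 = 10·36 = 360.
  V_q(n, t) = 1 + 30 + 360 = 391.
Step 2: q^n = 7^5 = 16807.
Step 3: Hamming bound ⌊q^n / V_q(n,t)⌋ = ⌊16807/391⌋ = 42.
Step 4: Compare |C| = 61 to 42: violated.
The claimed |C| lies above the Hamming bound, so no 7-ary code of length 5 with d ≥ 5 can have 61 codewords.


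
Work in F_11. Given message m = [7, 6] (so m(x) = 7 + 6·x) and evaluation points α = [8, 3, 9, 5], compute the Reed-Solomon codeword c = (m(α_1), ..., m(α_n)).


c = [0, 3, 6, 4]

Message polynomial: m(x) = 7 + 6·x (mod 11).
For each evaluation point α_i, compute m(α_i) mod 11:
  α_1 = 8: Horner steps 6 → 0, so m(8) = 0.
  α_2 = 3: Horner steps 6 → 3, so m(3) = 3.
  α_3 = 9: Horner steps 6 → 6, so m(9) = 6.
  α_4 = 5: Horner steps 6 → 4, so m(5) = 4.
Codeword c = [0, 3, 6, 4] ∈ F_11^4.


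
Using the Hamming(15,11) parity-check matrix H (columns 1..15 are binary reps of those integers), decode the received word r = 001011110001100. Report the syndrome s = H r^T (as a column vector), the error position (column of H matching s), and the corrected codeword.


s = (1, 1, 1, 0)^T, error position = 14, corrected codeword c = 001011110001110

Compute s = H r^T mod 2 one row at a time:
  s_1 = 1 + 0 + 0 + 0 + 1 + 1 + 0 + 0 = 3 ≡ 1 (mod 2).
  s_2 = 0 + 1 + 1 + 1 + 1 + 1 + 0 + 0 = 5 ≡ 1 (mod 2).
  s_3 = 0 + 1 + 1 + 1 + 0 + 0 + 0 + 0 = 3 ≡ 1 (mod 2).
  s_4 = 0 + 1 + 1 + 1 + 0 + 0 + 1 + 0 = 4 ≡ 0 (mod 2).
s = (1, 1, 1, 0)^T — this equals column 14 of H (binary 1110), so error is at position 14.
Correct: flip bit 14 of r = 001011110001100 to get c = 001011110001110.


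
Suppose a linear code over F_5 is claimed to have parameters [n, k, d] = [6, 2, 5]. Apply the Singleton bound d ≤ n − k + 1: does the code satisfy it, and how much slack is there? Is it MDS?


Singleton RHS = n − k + 1 = 5, slack = 0, bound satisfied, MDS.

Singleton bound: d ≤ n − k + 1.
Here n = 6, k = 2, so n − k + 1 = 5.
Given d = 5, check d ≤ 5: YES.
Slack = (n − k + 1) − d = 0.
The code is MDS (slack = 0).
Description: the claimed parameters are [6, 2, 5]_5; such a code would be MDS (meets Singleton bound).


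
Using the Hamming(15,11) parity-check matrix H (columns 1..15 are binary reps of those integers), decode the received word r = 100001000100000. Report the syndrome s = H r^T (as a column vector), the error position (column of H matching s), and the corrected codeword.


s = (1, 1, 0, 1)^T, error position = 13, corrected codeword c = 100001000100100

Compute s = H r^T mod 2 one row at a time:
  s_1 = 0 + 0 + 1 + 0 + 0 + 0 + 0 + 0 = 1 ≡ 1 (mod 2).
  s_2 = 0 + 0 + 1 + 0 + 0 + 0 + 0 + 0 = 1 ≡ 1 (mod 2).
  s_3 = 0 + 0 + 1 + 0 + 1 + 0 + 0 + 0 = 2 ≡ 0 (mod 2).
  s_4 = 1 + 0 + 0 + 0 + 0 + 0 + 0 + 0 = 1 ≡ 1 (mod 2).
s = (1, 1, 0, 1)^T — this equals column 13 of H (binary 1101), so error is at position 13.
Correct: flip bit 13 of r = 100001000100000 to get c = 100001000100100.
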